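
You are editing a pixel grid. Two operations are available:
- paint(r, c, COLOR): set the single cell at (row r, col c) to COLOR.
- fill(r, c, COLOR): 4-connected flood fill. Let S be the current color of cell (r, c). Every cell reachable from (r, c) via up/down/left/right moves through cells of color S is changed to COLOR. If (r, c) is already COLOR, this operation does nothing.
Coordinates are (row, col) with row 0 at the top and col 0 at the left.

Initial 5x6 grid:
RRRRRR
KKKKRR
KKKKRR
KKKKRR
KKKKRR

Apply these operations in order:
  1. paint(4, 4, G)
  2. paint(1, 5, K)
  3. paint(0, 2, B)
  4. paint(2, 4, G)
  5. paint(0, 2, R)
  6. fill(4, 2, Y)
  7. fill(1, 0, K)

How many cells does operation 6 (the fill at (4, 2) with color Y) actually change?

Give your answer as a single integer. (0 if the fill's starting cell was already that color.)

After op 1 paint(4,4,G):
RRRRRR
KKKKRR
KKKKRR
KKKKRR
KKKKGR
After op 2 paint(1,5,K):
RRRRRR
KKKKRK
KKKKRR
KKKKRR
KKKKGR
After op 3 paint(0,2,B):
RRBRRR
KKKKRK
KKKKRR
KKKKRR
KKKKGR
After op 4 paint(2,4,G):
RRBRRR
KKKKRK
KKKKGR
KKKKRR
KKKKGR
After op 5 paint(0,2,R):
RRRRRR
KKKKRK
KKKKGR
KKKKRR
KKKKGR
After op 6 fill(4,2,Y) [16 cells changed]:
RRRRRR
YYYYRK
YYYYGR
YYYYRR
YYYYGR

Answer: 16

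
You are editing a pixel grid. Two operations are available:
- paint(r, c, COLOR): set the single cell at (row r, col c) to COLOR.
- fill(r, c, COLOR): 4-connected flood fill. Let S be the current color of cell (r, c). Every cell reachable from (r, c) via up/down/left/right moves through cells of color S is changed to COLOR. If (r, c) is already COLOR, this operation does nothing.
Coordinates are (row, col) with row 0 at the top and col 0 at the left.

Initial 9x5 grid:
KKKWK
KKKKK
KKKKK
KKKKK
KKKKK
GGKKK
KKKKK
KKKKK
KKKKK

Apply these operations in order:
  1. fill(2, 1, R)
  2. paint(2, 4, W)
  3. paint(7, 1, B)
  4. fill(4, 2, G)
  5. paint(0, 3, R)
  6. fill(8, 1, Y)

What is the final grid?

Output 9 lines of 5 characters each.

Answer: YYYRY
YYYYY
YYYYW
YYYYY
YYYYY
YYYYY
YYYYY
YBYYY
YYYYY

Derivation:
After op 1 fill(2,1,R) [42 cells changed]:
RRRWR
RRRRR
RRRRR
RRRRR
RRRRR
GGRRR
RRRRR
RRRRR
RRRRR
After op 2 paint(2,4,W):
RRRWR
RRRRR
RRRRW
RRRRR
RRRRR
GGRRR
RRRRR
RRRRR
RRRRR
After op 3 paint(7,1,B):
RRRWR
RRRRR
RRRRW
RRRRR
RRRRR
GGRRR
RRRRR
RBRRR
RRRRR
After op 4 fill(4,2,G) [40 cells changed]:
GGGWG
GGGGG
GGGGW
GGGGG
GGGGG
GGGGG
GGGGG
GBGGG
GGGGG
After op 5 paint(0,3,R):
GGGRG
GGGGG
GGGGW
GGGGG
GGGGG
GGGGG
GGGGG
GBGGG
GGGGG
After op 6 fill(8,1,Y) [42 cells changed]:
YYYRY
YYYYY
YYYYW
YYYYY
YYYYY
YYYYY
YYYYY
YBYYY
YYYYY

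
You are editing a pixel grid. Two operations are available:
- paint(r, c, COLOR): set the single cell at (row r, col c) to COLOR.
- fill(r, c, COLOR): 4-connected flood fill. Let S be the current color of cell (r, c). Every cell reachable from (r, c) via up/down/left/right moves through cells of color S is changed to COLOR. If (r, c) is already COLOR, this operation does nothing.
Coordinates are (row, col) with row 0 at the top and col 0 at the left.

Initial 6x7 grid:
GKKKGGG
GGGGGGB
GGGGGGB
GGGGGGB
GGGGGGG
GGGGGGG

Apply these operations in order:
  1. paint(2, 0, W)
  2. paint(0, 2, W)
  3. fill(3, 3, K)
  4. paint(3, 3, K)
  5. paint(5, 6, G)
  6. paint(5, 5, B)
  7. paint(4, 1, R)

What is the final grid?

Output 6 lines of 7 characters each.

After op 1 paint(2,0,W):
GKKKGGG
GGGGGGB
WGGGGGB
GGGGGGB
GGGGGGG
GGGGGGG
After op 2 paint(0,2,W):
GKWKGGG
GGGGGGB
WGGGGGB
GGGGGGB
GGGGGGG
GGGGGGG
After op 3 fill(3,3,K) [35 cells changed]:
KKWKKKK
KKKKKKB
WKKKKKB
KKKKKKB
KKKKKKK
KKKKKKK
After op 4 paint(3,3,K):
KKWKKKK
KKKKKKB
WKKKKKB
KKKKKKB
KKKKKKK
KKKKKKK
After op 5 paint(5,6,G):
KKWKKKK
KKKKKKB
WKKKKKB
KKKKKKB
KKKKKKK
KKKKKKG
After op 6 paint(5,5,B):
KKWKKKK
KKKKKKB
WKKKKKB
KKKKKKB
KKKKKKK
KKKKKBG
After op 7 paint(4,1,R):
KKWKKKK
KKKKKKB
WKKKKKB
KKKKKKB
KRKKKKK
KKKKKBG

Answer: KKWKKKK
KKKKKKB
WKKKKKB
KKKKKKB
KRKKKKK
KKKKKBG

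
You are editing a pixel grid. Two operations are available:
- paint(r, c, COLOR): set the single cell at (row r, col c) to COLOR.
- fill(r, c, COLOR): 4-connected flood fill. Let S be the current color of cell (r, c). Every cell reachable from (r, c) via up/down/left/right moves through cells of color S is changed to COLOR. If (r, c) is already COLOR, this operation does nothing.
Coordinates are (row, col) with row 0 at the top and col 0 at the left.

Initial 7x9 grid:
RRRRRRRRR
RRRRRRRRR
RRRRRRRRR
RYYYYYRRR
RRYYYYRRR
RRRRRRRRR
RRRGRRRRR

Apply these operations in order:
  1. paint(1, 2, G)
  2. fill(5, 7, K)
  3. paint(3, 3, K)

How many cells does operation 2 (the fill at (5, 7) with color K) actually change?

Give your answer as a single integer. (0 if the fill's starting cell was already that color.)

After op 1 paint(1,2,G):
RRRRRRRRR
RRGRRRRRR
RRRRRRRRR
RYYYYYRRR
RRYYYYRRR
RRRRRRRRR
RRRGRRRRR
After op 2 fill(5,7,K) [52 cells changed]:
KKKKKKKKK
KKGKKKKKK
KKKKKKKKK
KYYYYYKKK
KKYYYYKKK
KKKKKKKKK
KKKGKKKKK

Answer: 52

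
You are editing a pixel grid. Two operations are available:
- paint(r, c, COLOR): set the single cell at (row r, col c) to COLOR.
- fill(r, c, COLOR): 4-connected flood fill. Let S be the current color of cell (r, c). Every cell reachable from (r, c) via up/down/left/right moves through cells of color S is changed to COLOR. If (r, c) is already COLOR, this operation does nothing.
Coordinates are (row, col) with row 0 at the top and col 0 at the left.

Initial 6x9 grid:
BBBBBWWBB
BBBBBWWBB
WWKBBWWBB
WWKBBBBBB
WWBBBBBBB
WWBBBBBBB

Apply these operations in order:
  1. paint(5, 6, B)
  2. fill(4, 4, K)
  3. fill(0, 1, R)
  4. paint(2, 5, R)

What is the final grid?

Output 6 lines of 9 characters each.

Answer: RRRRRWWRR
RRRRRWWRR
WWRRRRWRR
WWRRRRRRR
WWRRRRRRR
WWRRRRRRR

Derivation:
After op 1 paint(5,6,B):
BBBBBWWBB
BBBBBWWBB
WWKBBWWBB
WWKBBBBBB
WWBBBBBBB
WWBBBBBBB
After op 2 fill(4,4,K) [38 cells changed]:
KKKKKWWKK
KKKKKWWKK
WWKKKWWKK
WWKKKKKKK
WWKKKKKKK
WWKKKKKKK
After op 3 fill(0,1,R) [40 cells changed]:
RRRRRWWRR
RRRRRWWRR
WWRRRWWRR
WWRRRRRRR
WWRRRRRRR
WWRRRRRRR
After op 4 paint(2,5,R):
RRRRRWWRR
RRRRRWWRR
WWRRRRWRR
WWRRRRRRR
WWRRRRRRR
WWRRRRRRR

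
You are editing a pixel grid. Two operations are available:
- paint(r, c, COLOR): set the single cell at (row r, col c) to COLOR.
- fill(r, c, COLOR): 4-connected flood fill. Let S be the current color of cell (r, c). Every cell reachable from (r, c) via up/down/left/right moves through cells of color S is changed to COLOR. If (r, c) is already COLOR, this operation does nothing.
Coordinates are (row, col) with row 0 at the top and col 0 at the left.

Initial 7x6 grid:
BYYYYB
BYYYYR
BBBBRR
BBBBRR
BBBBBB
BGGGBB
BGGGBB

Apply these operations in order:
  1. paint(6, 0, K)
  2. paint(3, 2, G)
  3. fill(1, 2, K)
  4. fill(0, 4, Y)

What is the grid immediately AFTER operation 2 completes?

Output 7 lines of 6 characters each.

Answer: BYYYYB
BYYYYR
BBBBRR
BBGBRR
BBBBBB
BGGGBB
KGGGBB

Derivation:
After op 1 paint(6,0,K):
BYYYYB
BYYYYR
BBBBRR
BBBBRR
BBBBBB
BGGGBB
KGGGBB
After op 2 paint(3,2,G):
BYYYYB
BYYYYR
BBBBRR
BBGBRR
BBBBBB
BGGGBB
KGGGBB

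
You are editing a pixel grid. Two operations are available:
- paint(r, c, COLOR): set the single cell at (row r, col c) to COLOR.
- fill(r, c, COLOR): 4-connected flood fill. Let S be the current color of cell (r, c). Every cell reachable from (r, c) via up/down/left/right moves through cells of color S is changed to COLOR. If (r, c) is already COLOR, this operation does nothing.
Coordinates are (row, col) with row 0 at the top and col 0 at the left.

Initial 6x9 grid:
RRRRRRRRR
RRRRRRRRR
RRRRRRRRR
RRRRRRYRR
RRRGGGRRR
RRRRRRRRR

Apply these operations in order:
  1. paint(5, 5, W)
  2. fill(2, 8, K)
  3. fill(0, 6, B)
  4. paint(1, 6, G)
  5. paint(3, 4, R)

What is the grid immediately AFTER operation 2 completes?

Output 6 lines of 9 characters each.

Answer: KKKKKKKKK
KKKKKKKKK
KKKKKKKKK
KKKKKKYKK
KKKGGGKKK
KKKKKWKKK

Derivation:
After op 1 paint(5,5,W):
RRRRRRRRR
RRRRRRRRR
RRRRRRRRR
RRRRRRYRR
RRRGGGRRR
RRRRRWRRR
After op 2 fill(2,8,K) [49 cells changed]:
KKKKKKKKK
KKKKKKKKK
KKKKKKKKK
KKKKKKYKK
KKKGGGKKK
KKKKKWKKK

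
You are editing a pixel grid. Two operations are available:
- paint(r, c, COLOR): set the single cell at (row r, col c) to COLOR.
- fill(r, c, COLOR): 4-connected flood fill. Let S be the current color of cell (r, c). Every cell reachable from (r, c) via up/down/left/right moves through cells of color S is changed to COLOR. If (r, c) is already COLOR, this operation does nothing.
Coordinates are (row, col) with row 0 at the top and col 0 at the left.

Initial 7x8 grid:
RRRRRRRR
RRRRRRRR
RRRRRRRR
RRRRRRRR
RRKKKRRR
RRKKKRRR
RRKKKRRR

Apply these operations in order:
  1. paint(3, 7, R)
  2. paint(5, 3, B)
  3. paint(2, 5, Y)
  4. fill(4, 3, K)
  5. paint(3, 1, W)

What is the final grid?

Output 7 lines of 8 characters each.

After op 1 paint(3,7,R):
RRRRRRRR
RRRRRRRR
RRRRRRRR
RRRRRRRR
RRKKKRRR
RRKKKRRR
RRKKKRRR
After op 2 paint(5,3,B):
RRRRRRRR
RRRRRRRR
RRRRRRRR
RRRRRRRR
RRKKKRRR
RRKBKRRR
RRKKKRRR
After op 3 paint(2,5,Y):
RRRRRRRR
RRRRRRRR
RRRRRYRR
RRRRRRRR
RRKKKRRR
RRKBKRRR
RRKKKRRR
After op 4 fill(4,3,K) [0 cells changed]:
RRRRRRRR
RRRRRRRR
RRRRRYRR
RRRRRRRR
RRKKKRRR
RRKBKRRR
RRKKKRRR
After op 5 paint(3,1,W):
RRRRRRRR
RRRRRRRR
RRRRRYRR
RWRRRRRR
RRKKKRRR
RRKBKRRR
RRKKKRRR

Answer: RRRRRRRR
RRRRRRRR
RRRRRYRR
RWRRRRRR
RRKKKRRR
RRKBKRRR
RRKKKRRR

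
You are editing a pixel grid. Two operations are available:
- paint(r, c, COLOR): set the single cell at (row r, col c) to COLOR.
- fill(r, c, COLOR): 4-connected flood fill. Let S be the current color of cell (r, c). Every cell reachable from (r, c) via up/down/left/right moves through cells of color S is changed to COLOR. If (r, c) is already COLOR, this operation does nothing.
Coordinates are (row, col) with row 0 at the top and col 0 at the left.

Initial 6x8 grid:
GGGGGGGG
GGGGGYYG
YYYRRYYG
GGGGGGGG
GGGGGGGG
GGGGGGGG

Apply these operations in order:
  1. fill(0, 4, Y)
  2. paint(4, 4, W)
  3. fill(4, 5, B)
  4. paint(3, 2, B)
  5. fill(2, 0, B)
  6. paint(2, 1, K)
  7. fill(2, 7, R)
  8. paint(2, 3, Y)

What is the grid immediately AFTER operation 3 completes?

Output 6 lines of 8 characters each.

After op 1 fill(0,4,Y) [39 cells changed]:
YYYYYYYY
YYYYYYYY
YYYRRYYY
YYYYYYYY
YYYYYYYY
YYYYYYYY
After op 2 paint(4,4,W):
YYYYYYYY
YYYYYYYY
YYYRRYYY
YYYYYYYY
YYYYWYYY
YYYYYYYY
After op 3 fill(4,5,B) [45 cells changed]:
BBBBBBBB
BBBBBBBB
BBBRRBBB
BBBBBBBB
BBBBWBBB
BBBBBBBB

Answer: BBBBBBBB
BBBBBBBB
BBBRRBBB
BBBBBBBB
BBBBWBBB
BBBBBBBB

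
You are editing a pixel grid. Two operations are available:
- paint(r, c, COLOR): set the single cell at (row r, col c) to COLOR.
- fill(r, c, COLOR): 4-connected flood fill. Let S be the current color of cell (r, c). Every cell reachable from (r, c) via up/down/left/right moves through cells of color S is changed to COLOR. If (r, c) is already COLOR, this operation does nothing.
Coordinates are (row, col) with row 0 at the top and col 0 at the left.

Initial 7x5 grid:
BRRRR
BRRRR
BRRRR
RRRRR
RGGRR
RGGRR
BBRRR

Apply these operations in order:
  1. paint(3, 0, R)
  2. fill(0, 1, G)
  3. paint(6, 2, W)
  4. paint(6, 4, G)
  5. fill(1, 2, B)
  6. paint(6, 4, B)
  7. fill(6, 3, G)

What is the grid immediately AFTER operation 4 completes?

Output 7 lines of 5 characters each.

After op 1 paint(3,0,R):
BRRRR
BRRRR
BRRRR
RRRRR
RGGRR
RGGRR
BBRRR
After op 2 fill(0,1,G) [26 cells changed]:
BGGGG
BGGGG
BGGGG
GGGGG
GGGGG
GGGGG
BBGGG
After op 3 paint(6,2,W):
BGGGG
BGGGG
BGGGG
GGGGG
GGGGG
GGGGG
BBWGG
After op 4 paint(6,4,G):
BGGGG
BGGGG
BGGGG
GGGGG
GGGGG
GGGGG
BBWGG

Answer: BGGGG
BGGGG
BGGGG
GGGGG
GGGGG
GGGGG
BBWGG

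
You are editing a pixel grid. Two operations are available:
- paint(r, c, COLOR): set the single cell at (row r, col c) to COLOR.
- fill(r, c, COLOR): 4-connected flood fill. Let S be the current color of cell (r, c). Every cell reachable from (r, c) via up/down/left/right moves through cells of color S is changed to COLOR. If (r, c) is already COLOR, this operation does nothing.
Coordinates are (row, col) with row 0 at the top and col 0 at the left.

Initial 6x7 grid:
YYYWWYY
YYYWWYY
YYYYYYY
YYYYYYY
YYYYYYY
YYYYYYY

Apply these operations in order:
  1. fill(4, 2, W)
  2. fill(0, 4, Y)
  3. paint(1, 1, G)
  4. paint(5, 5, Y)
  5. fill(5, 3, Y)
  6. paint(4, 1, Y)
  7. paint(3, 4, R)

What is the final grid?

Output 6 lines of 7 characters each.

Answer: YYYYYYY
YGYYYYY
YYYYYYY
YYYYRYY
YYYYYYY
YYYYYYY

Derivation:
After op 1 fill(4,2,W) [38 cells changed]:
WWWWWWW
WWWWWWW
WWWWWWW
WWWWWWW
WWWWWWW
WWWWWWW
After op 2 fill(0,4,Y) [42 cells changed]:
YYYYYYY
YYYYYYY
YYYYYYY
YYYYYYY
YYYYYYY
YYYYYYY
After op 3 paint(1,1,G):
YYYYYYY
YGYYYYY
YYYYYYY
YYYYYYY
YYYYYYY
YYYYYYY
After op 4 paint(5,5,Y):
YYYYYYY
YGYYYYY
YYYYYYY
YYYYYYY
YYYYYYY
YYYYYYY
After op 5 fill(5,3,Y) [0 cells changed]:
YYYYYYY
YGYYYYY
YYYYYYY
YYYYYYY
YYYYYYY
YYYYYYY
After op 6 paint(4,1,Y):
YYYYYYY
YGYYYYY
YYYYYYY
YYYYYYY
YYYYYYY
YYYYYYY
After op 7 paint(3,4,R):
YYYYYYY
YGYYYYY
YYYYYYY
YYYYRYY
YYYYYYY
YYYYYYY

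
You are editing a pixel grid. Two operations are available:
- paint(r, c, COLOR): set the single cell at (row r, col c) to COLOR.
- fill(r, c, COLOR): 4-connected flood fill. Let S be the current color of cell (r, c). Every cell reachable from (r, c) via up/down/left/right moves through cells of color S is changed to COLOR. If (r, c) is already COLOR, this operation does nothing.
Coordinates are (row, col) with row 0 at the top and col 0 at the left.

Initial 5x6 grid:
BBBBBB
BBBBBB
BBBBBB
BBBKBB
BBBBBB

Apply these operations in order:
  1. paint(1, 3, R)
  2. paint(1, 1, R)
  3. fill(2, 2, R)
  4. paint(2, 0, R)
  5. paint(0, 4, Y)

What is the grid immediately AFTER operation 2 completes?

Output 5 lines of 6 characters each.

After op 1 paint(1,3,R):
BBBBBB
BBBRBB
BBBBBB
BBBKBB
BBBBBB
After op 2 paint(1,1,R):
BBBBBB
BRBRBB
BBBBBB
BBBKBB
BBBBBB

Answer: BBBBBB
BRBRBB
BBBBBB
BBBKBB
BBBBBB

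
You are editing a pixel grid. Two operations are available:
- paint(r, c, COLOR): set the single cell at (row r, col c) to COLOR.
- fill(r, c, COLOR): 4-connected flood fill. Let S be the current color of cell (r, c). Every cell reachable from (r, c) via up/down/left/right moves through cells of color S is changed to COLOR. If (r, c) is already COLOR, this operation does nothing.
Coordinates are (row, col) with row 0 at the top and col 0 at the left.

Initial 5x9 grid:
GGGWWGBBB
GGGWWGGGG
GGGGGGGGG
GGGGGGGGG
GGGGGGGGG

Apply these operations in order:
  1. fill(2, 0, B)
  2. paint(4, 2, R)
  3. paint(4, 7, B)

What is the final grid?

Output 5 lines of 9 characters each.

After op 1 fill(2,0,B) [38 cells changed]:
BBBWWBBBB
BBBWWBBBB
BBBBBBBBB
BBBBBBBBB
BBBBBBBBB
After op 2 paint(4,2,R):
BBBWWBBBB
BBBWWBBBB
BBBBBBBBB
BBBBBBBBB
BBRBBBBBB
After op 3 paint(4,7,B):
BBBWWBBBB
BBBWWBBBB
BBBBBBBBB
BBBBBBBBB
BBRBBBBBB

Answer: BBBWWBBBB
BBBWWBBBB
BBBBBBBBB
BBBBBBBBB
BBRBBBBBB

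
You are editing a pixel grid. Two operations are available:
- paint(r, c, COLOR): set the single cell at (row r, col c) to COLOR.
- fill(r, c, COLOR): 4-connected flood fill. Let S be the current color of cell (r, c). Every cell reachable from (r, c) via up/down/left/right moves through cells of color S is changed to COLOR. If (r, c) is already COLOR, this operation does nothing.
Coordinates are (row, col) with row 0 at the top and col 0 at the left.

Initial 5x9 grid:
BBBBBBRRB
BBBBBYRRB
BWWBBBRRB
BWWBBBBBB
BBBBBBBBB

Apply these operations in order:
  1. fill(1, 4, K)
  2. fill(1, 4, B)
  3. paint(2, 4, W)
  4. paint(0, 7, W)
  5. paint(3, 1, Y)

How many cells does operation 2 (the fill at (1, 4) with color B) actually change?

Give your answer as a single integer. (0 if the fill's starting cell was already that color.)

After op 1 fill(1,4,K) [34 cells changed]:
KKKKKKRRK
KKKKKYRRK
KWWKKKRRK
KWWKKKKKK
KKKKKKKKK
After op 2 fill(1,4,B) [34 cells changed]:
BBBBBBRRB
BBBBBYRRB
BWWBBBRRB
BWWBBBBBB
BBBBBBBBB

Answer: 34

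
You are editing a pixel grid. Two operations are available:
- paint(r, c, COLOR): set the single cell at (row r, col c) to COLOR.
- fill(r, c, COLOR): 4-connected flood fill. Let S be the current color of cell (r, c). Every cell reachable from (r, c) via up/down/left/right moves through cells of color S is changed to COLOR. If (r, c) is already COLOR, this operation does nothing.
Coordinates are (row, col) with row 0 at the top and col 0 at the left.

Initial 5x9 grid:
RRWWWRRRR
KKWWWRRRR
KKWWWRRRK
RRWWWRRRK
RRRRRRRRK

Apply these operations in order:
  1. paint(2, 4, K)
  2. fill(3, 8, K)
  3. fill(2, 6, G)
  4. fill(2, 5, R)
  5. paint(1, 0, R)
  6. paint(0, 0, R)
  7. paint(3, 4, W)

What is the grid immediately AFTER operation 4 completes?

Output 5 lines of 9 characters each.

Answer: RRWWWRRRR
KKWWWRRRR
KKWWKRRRK
RRWWWRRRK
RRRRRRRRK

Derivation:
After op 1 paint(2,4,K):
RRWWWRRRR
KKWWWRRRR
KKWWKRRRK
RRWWWRRRK
RRRRRRRRK
After op 2 fill(3,8,K) [0 cells changed]:
RRWWWRRRR
KKWWWRRRR
KKWWKRRRK
RRWWWRRRK
RRRRRRRRK
After op 3 fill(2,6,G) [24 cells changed]:
RRWWWGGGG
KKWWWGGGG
KKWWKGGGK
GGWWWGGGK
GGGGGGGGK
After op 4 fill(2,5,R) [24 cells changed]:
RRWWWRRRR
KKWWWRRRR
KKWWKRRRK
RRWWWRRRK
RRRRRRRRK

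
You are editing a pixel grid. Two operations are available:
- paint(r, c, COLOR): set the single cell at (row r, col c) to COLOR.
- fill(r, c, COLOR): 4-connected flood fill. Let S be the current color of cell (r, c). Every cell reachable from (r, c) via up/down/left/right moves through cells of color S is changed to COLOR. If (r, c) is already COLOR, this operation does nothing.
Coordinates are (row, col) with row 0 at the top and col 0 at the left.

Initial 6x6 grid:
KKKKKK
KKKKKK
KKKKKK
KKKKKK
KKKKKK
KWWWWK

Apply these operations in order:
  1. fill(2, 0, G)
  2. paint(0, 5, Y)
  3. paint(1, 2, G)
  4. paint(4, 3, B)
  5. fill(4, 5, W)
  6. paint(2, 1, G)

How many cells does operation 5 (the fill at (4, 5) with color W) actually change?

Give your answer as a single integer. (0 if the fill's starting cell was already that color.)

After op 1 fill(2,0,G) [32 cells changed]:
GGGGGG
GGGGGG
GGGGGG
GGGGGG
GGGGGG
GWWWWG
After op 2 paint(0,5,Y):
GGGGGY
GGGGGG
GGGGGG
GGGGGG
GGGGGG
GWWWWG
After op 3 paint(1,2,G):
GGGGGY
GGGGGG
GGGGGG
GGGGGG
GGGGGG
GWWWWG
After op 4 paint(4,3,B):
GGGGGY
GGGGGG
GGGGGG
GGGGGG
GGGBGG
GWWWWG
After op 5 fill(4,5,W) [30 cells changed]:
WWWWWY
WWWWWW
WWWWWW
WWWWWW
WWWBWW
WWWWWW

Answer: 30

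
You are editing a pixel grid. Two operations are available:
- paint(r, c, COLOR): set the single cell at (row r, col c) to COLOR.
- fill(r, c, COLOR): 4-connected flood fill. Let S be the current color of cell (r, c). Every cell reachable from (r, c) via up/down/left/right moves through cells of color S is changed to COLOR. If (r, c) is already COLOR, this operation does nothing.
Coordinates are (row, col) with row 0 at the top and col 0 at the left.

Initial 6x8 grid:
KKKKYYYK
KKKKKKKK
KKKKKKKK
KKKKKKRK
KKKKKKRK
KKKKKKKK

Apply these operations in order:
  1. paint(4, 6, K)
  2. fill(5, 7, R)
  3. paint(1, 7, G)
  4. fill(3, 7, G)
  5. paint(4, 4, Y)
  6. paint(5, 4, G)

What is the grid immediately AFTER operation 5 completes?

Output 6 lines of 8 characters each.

After op 1 paint(4,6,K):
KKKKYYYK
KKKKKKKK
KKKKKKKK
KKKKKKRK
KKKKKKKK
KKKKKKKK
After op 2 fill(5,7,R) [44 cells changed]:
RRRRYYYR
RRRRRRRR
RRRRRRRR
RRRRRRRR
RRRRRRRR
RRRRRRRR
After op 3 paint(1,7,G):
RRRRYYYR
RRRRRRRG
RRRRRRRR
RRRRRRRR
RRRRRRRR
RRRRRRRR
After op 4 fill(3,7,G) [43 cells changed]:
GGGGYYYR
GGGGGGGG
GGGGGGGG
GGGGGGGG
GGGGGGGG
GGGGGGGG
After op 5 paint(4,4,Y):
GGGGYYYR
GGGGGGGG
GGGGGGGG
GGGGGGGG
GGGGYGGG
GGGGGGGG

Answer: GGGGYYYR
GGGGGGGG
GGGGGGGG
GGGGGGGG
GGGGYGGG
GGGGGGGG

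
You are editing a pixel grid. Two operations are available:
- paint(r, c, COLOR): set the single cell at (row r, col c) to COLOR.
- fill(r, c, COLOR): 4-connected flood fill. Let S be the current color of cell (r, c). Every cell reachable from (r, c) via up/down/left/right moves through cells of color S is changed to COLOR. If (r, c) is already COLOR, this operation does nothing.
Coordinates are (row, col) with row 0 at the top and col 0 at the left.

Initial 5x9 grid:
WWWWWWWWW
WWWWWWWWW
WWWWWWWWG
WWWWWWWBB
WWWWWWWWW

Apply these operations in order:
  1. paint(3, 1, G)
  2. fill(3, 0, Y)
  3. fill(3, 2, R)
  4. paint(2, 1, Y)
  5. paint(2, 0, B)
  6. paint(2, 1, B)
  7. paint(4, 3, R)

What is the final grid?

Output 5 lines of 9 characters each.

Answer: RRRRRRRRR
RRRRRRRRR
BBRRRRRRG
RGRRRRRBB
RRRRRRRRR

Derivation:
After op 1 paint(3,1,G):
WWWWWWWWW
WWWWWWWWW
WWWWWWWWG
WGWWWWWBB
WWWWWWWWW
After op 2 fill(3,0,Y) [41 cells changed]:
YYYYYYYYY
YYYYYYYYY
YYYYYYYYG
YGYYYYYBB
YYYYYYYYY
After op 3 fill(3,2,R) [41 cells changed]:
RRRRRRRRR
RRRRRRRRR
RRRRRRRRG
RGRRRRRBB
RRRRRRRRR
After op 4 paint(2,1,Y):
RRRRRRRRR
RRRRRRRRR
RYRRRRRRG
RGRRRRRBB
RRRRRRRRR
After op 5 paint(2,0,B):
RRRRRRRRR
RRRRRRRRR
BYRRRRRRG
RGRRRRRBB
RRRRRRRRR
After op 6 paint(2,1,B):
RRRRRRRRR
RRRRRRRRR
BBRRRRRRG
RGRRRRRBB
RRRRRRRRR
After op 7 paint(4,3,R):
RRRRRRRRR
RRRRRRRRR
BBRRRRRRG
RGRRRRRBB
RRRRRRRRR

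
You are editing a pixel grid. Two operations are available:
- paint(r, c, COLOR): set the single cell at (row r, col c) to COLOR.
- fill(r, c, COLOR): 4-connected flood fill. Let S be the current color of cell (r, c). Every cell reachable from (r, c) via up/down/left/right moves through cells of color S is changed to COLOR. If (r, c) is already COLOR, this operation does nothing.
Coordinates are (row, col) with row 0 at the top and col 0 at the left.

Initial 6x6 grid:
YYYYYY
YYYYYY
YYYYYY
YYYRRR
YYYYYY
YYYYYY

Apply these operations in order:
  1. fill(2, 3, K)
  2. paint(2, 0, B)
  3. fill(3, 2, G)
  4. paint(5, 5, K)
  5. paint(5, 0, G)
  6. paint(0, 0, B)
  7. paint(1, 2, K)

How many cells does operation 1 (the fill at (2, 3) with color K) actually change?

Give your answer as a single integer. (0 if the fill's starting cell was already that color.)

After op 1 fill(2,3,K) [33 cells changed]:
KKKKKK
KKKKKK
KKKKKK
KKKRRR
KKKKKK
KKKKKK

Answer: 33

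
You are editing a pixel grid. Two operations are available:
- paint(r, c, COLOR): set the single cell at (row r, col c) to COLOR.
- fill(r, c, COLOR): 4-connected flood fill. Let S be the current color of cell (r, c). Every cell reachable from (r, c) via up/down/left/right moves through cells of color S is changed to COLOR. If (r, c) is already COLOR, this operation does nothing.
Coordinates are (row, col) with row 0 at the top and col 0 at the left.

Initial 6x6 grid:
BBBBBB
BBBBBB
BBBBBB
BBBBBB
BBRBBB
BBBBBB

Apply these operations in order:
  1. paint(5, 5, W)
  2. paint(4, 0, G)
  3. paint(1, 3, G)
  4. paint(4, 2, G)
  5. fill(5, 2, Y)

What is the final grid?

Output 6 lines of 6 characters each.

After op 1 paint(5,5,W):
BBBBBB
BBBBBB
BBBBBB
BBBBBB
BBRBBB
BBBBBW
After op 2 paint(4,0,G):
BBBBBB
BBBBBB
BBBBBB
BBBBBB
GBRBBB
BBBBBW
After op 3 paint(1,3,G):
BBBBBB
BBBGBB
BBBBBB
BBBBBB
GBRBBB
BBBBBW
After op 4 paint(4,2,G):
BBBBBB
BBBGBB
BBBBBB
BBBBBB
GBGBBB
BBBBBW
After op 5 fill(5,2,Y) [32 cells changed]:
YYYYYY
YYYGYY
YYYYYY
YYYYYY
GYGYYY
YYYYYW

Answer: YYYYYY
YYYGYY
YYYYYY
YYYYYY
GYGYYY
YYYYYW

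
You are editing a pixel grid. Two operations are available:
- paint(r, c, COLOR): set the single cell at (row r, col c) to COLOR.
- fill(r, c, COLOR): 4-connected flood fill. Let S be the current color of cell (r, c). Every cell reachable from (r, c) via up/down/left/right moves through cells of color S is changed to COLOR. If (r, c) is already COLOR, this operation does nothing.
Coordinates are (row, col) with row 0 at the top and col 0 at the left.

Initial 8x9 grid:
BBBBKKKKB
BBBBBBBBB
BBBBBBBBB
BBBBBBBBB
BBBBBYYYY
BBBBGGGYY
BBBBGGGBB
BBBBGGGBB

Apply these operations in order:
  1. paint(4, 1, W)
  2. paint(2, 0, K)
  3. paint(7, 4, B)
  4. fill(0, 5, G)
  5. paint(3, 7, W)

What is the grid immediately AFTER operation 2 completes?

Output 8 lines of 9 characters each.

Answer: BBBBKKKKB
BBBBBBBBB
KBBBBBBBB
BBBBBBBBB
BWBBBYYYY
BBBBGGGYY
BBBBGGGBB
BBBBGGGBB

Derivation:
After op 1 paint(4,1,W):
BBBBKKKKB
BBBBBBBBB
BBBBBBBBB
BBBBBBBBB
BWBBBYYYY
BBBBGGGYY
BBBBGGGBB
BBBBGGGBB
After op 2 paint(2,0,K):
BBBBKKKKB
BBBBBBBBB
KBBBBBBBB
BBBBBBBBB
BWBBBYYYY
BBBBGGGYY
BBBBGGGBB
BBBBGGGBB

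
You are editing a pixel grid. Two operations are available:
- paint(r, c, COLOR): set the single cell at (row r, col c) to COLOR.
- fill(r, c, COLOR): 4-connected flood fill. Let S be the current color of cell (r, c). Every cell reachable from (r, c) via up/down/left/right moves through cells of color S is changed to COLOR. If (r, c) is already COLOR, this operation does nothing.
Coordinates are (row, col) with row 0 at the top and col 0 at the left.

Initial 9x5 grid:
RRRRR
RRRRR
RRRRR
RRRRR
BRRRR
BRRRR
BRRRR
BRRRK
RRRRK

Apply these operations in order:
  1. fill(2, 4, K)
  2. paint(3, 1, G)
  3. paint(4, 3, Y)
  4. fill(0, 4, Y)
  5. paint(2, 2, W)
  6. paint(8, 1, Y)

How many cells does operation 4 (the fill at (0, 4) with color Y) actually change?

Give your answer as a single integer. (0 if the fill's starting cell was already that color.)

Answer: 39

Derivation:
After op 1 fill(2,4,K) [39 cells changed]:
KKKKK
KKKKK
KKKKK
KKKKK
BKKKK
BKKKK
BKKKK
BKKKK
KKKKK
After op 2 paint(3,1,G):
KKKKK
KKKKK
KKKKK
KGKKK
BKKKK
BKKKK
BKKKK
BKKKK
KKKKK
After op 3 paint(4,3,Y):
KKKKK
KKKKK
KKKKK
KGKKK
BKKYK
BKKKK
BKKKK
BKKKK
KKKKK
After op 4 fill(0,4,Y) [39 cells changed]:
YYYYY
YYYYY
YYYYY
YGYYY
BYYYY
BYYYY
BYYYY
BYYYY
YYYYY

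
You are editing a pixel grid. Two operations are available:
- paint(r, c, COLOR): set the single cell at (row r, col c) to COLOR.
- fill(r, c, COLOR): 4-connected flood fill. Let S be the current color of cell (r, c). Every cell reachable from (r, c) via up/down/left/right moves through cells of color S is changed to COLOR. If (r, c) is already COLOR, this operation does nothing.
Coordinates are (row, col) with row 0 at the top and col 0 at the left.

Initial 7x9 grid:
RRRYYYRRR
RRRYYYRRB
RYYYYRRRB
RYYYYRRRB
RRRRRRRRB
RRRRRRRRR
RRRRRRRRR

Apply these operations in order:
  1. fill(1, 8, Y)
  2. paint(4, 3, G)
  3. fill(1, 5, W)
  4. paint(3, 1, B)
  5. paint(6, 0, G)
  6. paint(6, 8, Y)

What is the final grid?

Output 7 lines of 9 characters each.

After op 1 fill(1,8,Y) [4 cells changed]:
RRRYYYRRR
RRRYYYRRY
RYYYYRRRY
RYYYYRRRY
RRRRRRRRY
RRRRRRRRR
RRRRRRRRR
After op 2 paint(4,3,G):
RRRYYYRRR
RRRYYYRRY
RYYYYRRRY
RYYYYRRRY
RRRGRRRRY
RRRRRRRRR
RRRRRRRRR
After op 3 fill(1,5,W) [14 cells changed]:
RRRWWWRRR
RRRWWWRRY
RWWWWRRRY
RWWWWRRRY
RRRGRRRRY
RRRRRRRRR
RRRRRRRRR
After op 4 paint(3,1,B):
RRRWWWRRR
RRRWWWRRY
RWWWWRRRY
RBWWWRRRY
RRRGRRRRY
RRRRRRRRR
RRRRRRRRR
After op 5 paint(6,0,G):
RRRWWWRRR
RRRWWWRRY
RWWWWRRRY
RBWWWRRRY
RRRGRRRRY
RRRRRRRRR
GRRRRRRRR
After op 6 paint(6,8,Y):
RRRWWWRRR
RRRWWWRRY
RWWWWRRRY
RBWWWRRRY
RRRGRRRRY
RRRRRRRRR
GRRRRRRRY

Answer: RRRWWWRRR
RRRWWWRRY
RWWWWRRRY
RBWWWRRRY
RRRGRRRRY
RRRRRRRRR
GRRRRRRRY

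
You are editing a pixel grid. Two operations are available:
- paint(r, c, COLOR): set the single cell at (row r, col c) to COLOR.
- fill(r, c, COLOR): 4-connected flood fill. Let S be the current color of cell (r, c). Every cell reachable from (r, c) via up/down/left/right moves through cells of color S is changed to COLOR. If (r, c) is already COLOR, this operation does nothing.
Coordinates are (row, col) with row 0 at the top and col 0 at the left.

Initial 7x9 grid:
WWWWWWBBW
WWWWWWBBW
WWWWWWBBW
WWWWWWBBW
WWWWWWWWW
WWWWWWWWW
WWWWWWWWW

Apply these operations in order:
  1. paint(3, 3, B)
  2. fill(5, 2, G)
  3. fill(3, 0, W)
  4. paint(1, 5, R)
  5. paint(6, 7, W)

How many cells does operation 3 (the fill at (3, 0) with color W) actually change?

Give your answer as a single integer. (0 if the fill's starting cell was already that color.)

Answer: 54

Derivation:
After op 1 paint(3,3,B):
WWWWWWBBW
WWWWWWBBW
WWWWWWBBW
WWWBWWBBW
WWWWWWWWW
WWWWWWWWW
WWWWWWWWW
After op 2 fill(5,2,G) [54 cells changed]:
GGGGGGBBG
GGGGGGBBG
GGGGGGBBG
GGGBGGBBG
GGGGGGGGG
GGGGGGGGG
GGGGGGGGG
After op 3 fill(3,0,W) [54 cells changed]:
WWWWWWBBW
WWWWWWBBW
WWWWWWBBW
WWWBWWBBW
WWWWWWWWW
WWWWWWWWW
WWWWWWWWW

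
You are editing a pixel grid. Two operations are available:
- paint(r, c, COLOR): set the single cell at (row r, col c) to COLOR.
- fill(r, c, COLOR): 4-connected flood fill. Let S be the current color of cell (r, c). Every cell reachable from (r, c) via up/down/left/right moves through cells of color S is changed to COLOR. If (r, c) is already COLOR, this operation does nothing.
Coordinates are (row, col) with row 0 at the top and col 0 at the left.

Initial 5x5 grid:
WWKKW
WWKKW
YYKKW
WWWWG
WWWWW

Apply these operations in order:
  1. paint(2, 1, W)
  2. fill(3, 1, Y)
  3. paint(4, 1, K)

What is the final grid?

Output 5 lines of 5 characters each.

Answer: YYKKW
YYKKW
YYKKW
YYYYG
YKYYY

Derivation:
After op 1 paint(2,1,W):
WWKKW
WWKKW
YWKKW
WWWWG
WWWWW
After op 2 fill(3,1,Y) [14 cells changed]:
YYKKW
YYKKW
YYKKW
YYYYG
YYYYY
After op 3 paint(4,1,K):
YYKKW
YYKKW
YYKKW
YYYYG
YKYYY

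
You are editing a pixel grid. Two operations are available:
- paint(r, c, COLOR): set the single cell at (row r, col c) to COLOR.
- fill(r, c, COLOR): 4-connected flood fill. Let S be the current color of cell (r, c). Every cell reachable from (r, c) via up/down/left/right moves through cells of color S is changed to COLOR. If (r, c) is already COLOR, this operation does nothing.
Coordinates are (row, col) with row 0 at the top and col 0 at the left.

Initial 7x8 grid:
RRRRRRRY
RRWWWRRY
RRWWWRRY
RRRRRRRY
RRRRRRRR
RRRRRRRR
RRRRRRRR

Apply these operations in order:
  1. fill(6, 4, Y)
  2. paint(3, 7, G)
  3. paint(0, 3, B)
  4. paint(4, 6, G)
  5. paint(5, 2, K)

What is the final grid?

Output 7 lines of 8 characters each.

After op 1 fill(6,4,Y) [46 cells changed]:
YYYYYYYY
YYWWWYYY
YYWWWYYY
YYYYYYYY
YYYYYYYY
YYYYYYYY
YYYYYYYY
After op 2 paint(3,7,G):
YYYYYYYY
YYWWWYYY
YYWWWYYY
YYYYYYYG
YYYYYYYY
YYYYYYYY
YYYYYYYY
After op 3 paint(0,3,B):
YYYBYYYY
YYWWWYYY
YYWWWYYY
YYYYYYYG
YYYYYYYY
YYYYYYYY
YYYYYYYY
After op 4 paint(4,6,G):
YYYBYYYY
YYWWWYYY
YYWWWYYY
YYYYYYYG
YYYYYYGY
YYYYYYYY
YYYYYYYY
After op 5 paint(5,2,K):
YYYBYYYY
YYWWWYYY
YYWWWYYY
YYYYYYYG
YYYYYYGY
YYKYYYYY
YYYYYYYY

Answer: YYYBYYYY
YYWWWYYY
YYWWWYYY
YYYYYYYG
YYYYYYGY
YYKYYYYY
YYYYYYYY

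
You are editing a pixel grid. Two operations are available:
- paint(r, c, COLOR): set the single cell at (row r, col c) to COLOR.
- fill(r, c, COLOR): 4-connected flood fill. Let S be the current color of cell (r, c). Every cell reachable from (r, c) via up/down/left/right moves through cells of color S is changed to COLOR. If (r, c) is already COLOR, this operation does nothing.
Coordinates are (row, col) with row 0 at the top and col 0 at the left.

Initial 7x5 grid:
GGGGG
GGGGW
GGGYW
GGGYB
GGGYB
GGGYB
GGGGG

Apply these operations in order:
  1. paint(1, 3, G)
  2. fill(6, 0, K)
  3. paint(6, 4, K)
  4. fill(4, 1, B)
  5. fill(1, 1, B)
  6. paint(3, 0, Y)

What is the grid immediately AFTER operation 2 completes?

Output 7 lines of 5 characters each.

After op 1 paint(1,3,G):
GGGGG
GGGGW
GGGYW
GGGYB
GGGYB
GGGYB
GGGGG
After op 2 fill(6,0,K) [26 cells changed]:
KKKKK
KKKKW
KKKYW
KKKYB
KKKYB
KKKYB
KKKKK

Answer: KKKKK
KKKKW
KKKYW
KKKYB
KKKYB
KKKYB
KKKKK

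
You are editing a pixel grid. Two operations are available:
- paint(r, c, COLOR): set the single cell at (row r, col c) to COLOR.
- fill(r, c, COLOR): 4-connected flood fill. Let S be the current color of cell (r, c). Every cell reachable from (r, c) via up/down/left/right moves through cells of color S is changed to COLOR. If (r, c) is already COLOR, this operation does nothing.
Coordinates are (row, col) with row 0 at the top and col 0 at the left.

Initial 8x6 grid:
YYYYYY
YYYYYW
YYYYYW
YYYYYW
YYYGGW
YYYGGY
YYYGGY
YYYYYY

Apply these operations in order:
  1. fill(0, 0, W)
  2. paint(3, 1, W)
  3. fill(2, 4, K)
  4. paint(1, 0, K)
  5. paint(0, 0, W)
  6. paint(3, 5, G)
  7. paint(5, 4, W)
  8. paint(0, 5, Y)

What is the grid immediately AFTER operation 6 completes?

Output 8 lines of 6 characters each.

After op 1 fill(0,0,W) [38 cells changed]:
WWWWWW
WWWWWW
WWWWWW
WWWWWW
WWWGGW
WWWGGW
WWWGGW
WWWWWW
After op 2 paint(3,1,W):
WWWWWW
WWWWWW
WWWWWW
WWWWWW
WWWGGW
WWWGGW
WWWGGW
WWWWWW
After op 3 fill(2,4,K) [42 cells changed]:
KKKKKK
KKKKKK
KKKKKK
KKKKKK
KKKGGK
KKKGGK
KKKGGK
KKKKKK
After op 4 paint(1,0,K):
KKKKKK
KKKKKK
KKKKKK
KKKKKK
KKKGGK
KKKGGK
KKKGGK
KKKKKK
After op 5 paint(0,0,W):
WKKKKK
KKKKKK
KKKKKK
KKKKKK
KKKGGK
KKKGGK
KKKGGK
KKKKKK
After op 6 paint(3,5,G):
WKKKKK
KKKKKK
KKKKKK
KKKKKG
KKKGGK
KKKGGK
KKKGGK
KKKKKK

Answer: WKKKKK
KKKKKK
KKKKKK
KKKKKG
KKKGGK
KKKGGK
KKKGGK
KKKKKK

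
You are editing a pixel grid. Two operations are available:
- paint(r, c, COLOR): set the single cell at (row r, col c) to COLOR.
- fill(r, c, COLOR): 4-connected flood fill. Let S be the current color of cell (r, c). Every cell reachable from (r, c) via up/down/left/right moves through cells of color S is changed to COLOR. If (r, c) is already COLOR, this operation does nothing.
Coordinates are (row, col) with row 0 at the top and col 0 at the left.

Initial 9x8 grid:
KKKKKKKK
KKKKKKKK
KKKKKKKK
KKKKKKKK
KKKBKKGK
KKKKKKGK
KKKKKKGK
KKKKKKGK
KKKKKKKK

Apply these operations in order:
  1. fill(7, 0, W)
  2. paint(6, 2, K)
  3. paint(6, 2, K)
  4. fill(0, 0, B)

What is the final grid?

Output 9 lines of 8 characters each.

Answer: BBBBBBBB
BBBBBBBB
BBBBBBBB
BBBBBBBB
BBBBBBGB
BBBBBBGB
BBKBBBGB
BBBBBBGB
BBBBBBBB

Derivation:
After op 1 fill(7,0,W) [67 cells changed]:
WWWWWWWW
WWWWWWWW
WWWWWWWW
WWWWWWWW
WWWBWWGW
WWWWWWGW
WWWWWWGW
WWWWWWGW
WWWWWWWW
After op 2 paint(6,2,K):
WWWWWWWW
WWWWWWWW
WWWWWWWW
WWWWWWWW
WWWBWWGW
WWWWWWGW
WWKWWWGW
WWWWWWGW
WWWWWWWW
After op 3 paint(6,2,K):
WWWWWWWW
WWWWWWWW
WWWWWWWW
WWWWWWWW
WWWBWWGW
WWWWWWGW
WWKWWWGW
WWWWWWGW
WWWWWWWW
After op 4 fill(0,0,B) [66 cells changed]:
BBBBBBBB
BBBBBBBB
BBBBBBBB
BBBBBBBB
BBBBBBGB
BBBBBBGB
BBKBBBGB
BBBBBBGB
BBBBBBBB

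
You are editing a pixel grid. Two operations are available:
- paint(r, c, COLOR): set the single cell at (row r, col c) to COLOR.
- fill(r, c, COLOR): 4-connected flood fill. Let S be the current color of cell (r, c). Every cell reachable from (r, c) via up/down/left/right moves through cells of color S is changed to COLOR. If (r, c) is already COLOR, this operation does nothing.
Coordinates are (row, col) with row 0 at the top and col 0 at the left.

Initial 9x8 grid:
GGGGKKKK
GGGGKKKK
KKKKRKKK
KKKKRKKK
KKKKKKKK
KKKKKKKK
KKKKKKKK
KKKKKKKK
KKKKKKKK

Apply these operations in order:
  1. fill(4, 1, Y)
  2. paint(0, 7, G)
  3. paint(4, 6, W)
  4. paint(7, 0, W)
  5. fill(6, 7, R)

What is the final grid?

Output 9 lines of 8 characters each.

Answer: GGGGRRRG
GGGGRRRR
RRRRRRRR
RRRRRRRR
RRRRRRWR
RRRRRRRR
RRRRRRRR
WRRRRRRR
RRRRRRRR

Derivation:
After op 1 fill(4,1,Y) [62 cells changed]:
GGGGYYYY
GGGGYYYY
YYYYRYYY
YYYYRYYY
YYYYYYYY
YYYYYYYY
YYYYYYYY
YYYYYYYY
YYYYYYYY
After op 2 paint(0,7,G):
GGGGYYYG
GGGGYYYY
YYYYRYYY
YYYYRYYY
YYYYYYYY
YYYYYYYY
YYYYYYYY
YYYYYYYY
YYYYYYYY
After op 3 paint(4,6,W):
GGGGYYYG
GGGGYYYY
YYYYRYYY
YYYYRYYY
YYYYYYWY
YYYYYYYY
YYYYYYYY
YYYYYYYY
YYYYYYYY
After op 4 paint(7,0,W):
GGGGYYYG
GGGGYYYY
YYYYRYYY
YYYYRYYY
YYYYYYWY
YYYYYYYY
YYYYYYYY
WYYYYYYY
YYYYYYYY
After op 5 fill(6,7,R) [59 cells changed]:
GGGGRRRG
GGGGRRRR
RRRRRRRR
RRRRRRRR
RRRRRRWR
RRRRRRRR
RRRRRRRR
WRRRRRRR
RRRRRRRR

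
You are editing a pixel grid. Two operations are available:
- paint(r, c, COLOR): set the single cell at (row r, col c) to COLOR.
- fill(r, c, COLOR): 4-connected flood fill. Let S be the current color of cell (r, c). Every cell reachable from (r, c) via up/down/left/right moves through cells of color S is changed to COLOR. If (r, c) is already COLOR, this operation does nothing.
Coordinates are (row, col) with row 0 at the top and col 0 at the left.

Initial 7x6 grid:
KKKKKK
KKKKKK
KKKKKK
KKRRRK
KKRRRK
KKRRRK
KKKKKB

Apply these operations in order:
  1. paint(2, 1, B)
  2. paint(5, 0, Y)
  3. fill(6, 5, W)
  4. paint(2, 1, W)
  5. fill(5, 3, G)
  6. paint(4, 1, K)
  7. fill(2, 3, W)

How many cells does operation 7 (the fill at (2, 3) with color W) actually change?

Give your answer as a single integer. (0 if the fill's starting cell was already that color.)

Answer: 30

Derivation:
After op 1 paint(2,1,B):
KKKKKK
KKKKKK
KBKKKK
KKRRRK
KKRRRK
KKRRRK
KKKKKB
After op 2 paint(5,0,Y):
KKKKKK
KKKKKK
KBKKKK
KKRRRK
KKRRRK
YKRRRK
KKKKKB
After op 3 fill(6,5,W) [1 cells changed]:
KKKKKK
KKKKKK
KBKKKK
KKRRRK
KKRRRK
YKRRRK
KKKKKW
After op 4 paint(2,1,W):
KKKKKK
KKKKKK
KWKKKK
KKRRRK
KKRRRK
YKRRRK
KKKKKW
After op 5 fill(5,3,G) [9 cells changed]:
KKKKKK
KKKKKK
KWKKKK
KKGGGK
KKGGGK
YKGGGK
KKKKKW
After op 6 paint(4,1,K):
KKKKKK
KKKKKK
KWKKKK
KKGGGK
KKGGGK
YKGGGK
KKKKKW
After op 7 fill(2,3,W) [30 cells changed]:
WWWWWW
WWWWWW
WWWWWW
WWGGGW
WWGGGW
YWGGGW
WWWWWW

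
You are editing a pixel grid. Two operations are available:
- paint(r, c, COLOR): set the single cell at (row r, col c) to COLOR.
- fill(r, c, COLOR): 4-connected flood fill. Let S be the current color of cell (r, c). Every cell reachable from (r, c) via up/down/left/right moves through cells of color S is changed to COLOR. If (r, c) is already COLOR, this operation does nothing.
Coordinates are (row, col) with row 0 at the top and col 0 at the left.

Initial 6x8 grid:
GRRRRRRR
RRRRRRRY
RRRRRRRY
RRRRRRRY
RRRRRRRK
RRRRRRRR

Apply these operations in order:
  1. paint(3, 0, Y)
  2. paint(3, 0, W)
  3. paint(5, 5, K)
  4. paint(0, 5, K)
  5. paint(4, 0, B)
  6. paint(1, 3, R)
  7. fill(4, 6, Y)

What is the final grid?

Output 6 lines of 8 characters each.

After op 1 paint(3,0,Y):
GRRRRRRR
RRRRRRRY
RRRRRRRY
YRRRRRRY
RRRRRRRK
RRRRRRRR
After op 2 paint(3,0,W):
GRRRRRRR
RRRRRRRY
RRRRRRRY
WRRRRRRY
RRRRRRRK
RRRRRRRR
After op 3 paint(5,5,K):
GRRRRRRR
RRRRRRRY
RRRRRRRY
WRRRRRRY
RRRRRRRK
RRRRRKRR
After op 4 paint(0,5,K):
GRRRRKRR
RRRRRRRY
RRRRRRRY
WRRRRRRY
RRRRRRRK
RRRRRKRR
After op 5 paint(4,0,B):
GRRRRKRR
RRRRRRRY
RRRRRRRY
WRRRRRRY
BRRRRRRK
RRRRRKRR
After op 6 paint(1,3,R):
GRRRRKRR
RRRRRRRY
RRRRRRRY
WRRRRRRY
BRRRRRRK
RRRRRKRR
After op 7 fill(4,6,Y) [39 cells changed]:
GYYYYKYY
YYYYYYYY
YYYYYYYY
WYYYYYYY
BYYYYYYK
YYYYYKYY

Answer: GYYYYKYY
YYYYYYYY
YYYYYYYY
WYYYYYYY
BYYYYYYK
YYYYYKYY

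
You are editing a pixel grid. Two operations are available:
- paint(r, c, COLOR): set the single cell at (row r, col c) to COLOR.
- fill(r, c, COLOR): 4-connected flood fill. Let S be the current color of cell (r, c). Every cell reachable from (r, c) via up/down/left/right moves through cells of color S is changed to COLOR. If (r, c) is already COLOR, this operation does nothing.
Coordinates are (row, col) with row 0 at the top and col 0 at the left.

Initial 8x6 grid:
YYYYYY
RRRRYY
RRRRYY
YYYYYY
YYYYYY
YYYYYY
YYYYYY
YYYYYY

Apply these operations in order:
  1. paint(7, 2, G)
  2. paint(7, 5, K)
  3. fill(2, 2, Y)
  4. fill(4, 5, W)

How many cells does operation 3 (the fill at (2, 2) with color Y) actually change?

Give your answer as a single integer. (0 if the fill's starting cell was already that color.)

After op 1 paint(7,2,G):
YYYYYY
RRRRYY
RRRRYY
YYYYYY
YYYYYY
YYYYYY
YYYYYY
YYGYYY
After op 2 paint(7,5,K):
YYYYYY
RRRRYY
RRRRYY
YYYYYY
YYYYYY
YYYYYY
YYYYYY
YYGYYK
After op 3 fill(2,2,Y) [8 cells changed]:
YYYYYY
YYYYYY
YYYYYY
YYYYYY
YYYYYY
YYYYYY
YYYYYY
YYGYYK

Answer: 8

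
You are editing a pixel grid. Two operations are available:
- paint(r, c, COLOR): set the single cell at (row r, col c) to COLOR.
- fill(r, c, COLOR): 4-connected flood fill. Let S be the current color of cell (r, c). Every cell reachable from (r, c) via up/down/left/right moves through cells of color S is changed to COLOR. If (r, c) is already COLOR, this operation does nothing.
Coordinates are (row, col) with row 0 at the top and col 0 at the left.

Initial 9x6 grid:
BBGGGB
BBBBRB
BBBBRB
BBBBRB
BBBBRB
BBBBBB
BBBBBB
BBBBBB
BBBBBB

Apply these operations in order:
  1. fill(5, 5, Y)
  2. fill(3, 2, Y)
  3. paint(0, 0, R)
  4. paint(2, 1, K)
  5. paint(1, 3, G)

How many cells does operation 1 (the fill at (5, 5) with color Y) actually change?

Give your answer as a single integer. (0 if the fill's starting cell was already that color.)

Answer: 47

Derivation:
After op 1 fill(5,5,Y) [47 cells changed]:
YYGGGY
YYYYRY
YYYYRY
YYYYRY
YYYYRY
YYYYYY
YYYYYY
YYYYYY
YYYYYY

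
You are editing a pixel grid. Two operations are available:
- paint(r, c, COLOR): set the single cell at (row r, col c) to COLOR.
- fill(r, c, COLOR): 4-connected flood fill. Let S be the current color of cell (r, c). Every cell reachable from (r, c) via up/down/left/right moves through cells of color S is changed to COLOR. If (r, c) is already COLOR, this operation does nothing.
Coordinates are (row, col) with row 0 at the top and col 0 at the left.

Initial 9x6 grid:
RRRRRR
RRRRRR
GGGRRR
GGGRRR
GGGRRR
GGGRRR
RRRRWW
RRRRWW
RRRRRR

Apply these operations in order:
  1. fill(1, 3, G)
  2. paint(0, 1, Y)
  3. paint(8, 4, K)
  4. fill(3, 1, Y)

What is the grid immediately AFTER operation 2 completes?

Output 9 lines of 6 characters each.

Answer: GYGGGG
GGGGGG
GGGGGG
GGGGGG
GGGGGG
GGGGGG
GGGGWW
GGGGWW
GGGGGG

Derivation:
After op 1 fill(1,3,G) [38 cells changed]:
GGGGGG
GGGGGG
GGGGGG
GGGGGG
GGGGGG
GGGGGG
GGGGWW
GGGGWW
GGGGGG
After op 2 paint(0,1,Y):
GYGGGG
GGGGGG
GGGGGG
GGGGGG
GGGGGG
GGGGGG
GGGGWW
GGGGWW
GGGGGG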